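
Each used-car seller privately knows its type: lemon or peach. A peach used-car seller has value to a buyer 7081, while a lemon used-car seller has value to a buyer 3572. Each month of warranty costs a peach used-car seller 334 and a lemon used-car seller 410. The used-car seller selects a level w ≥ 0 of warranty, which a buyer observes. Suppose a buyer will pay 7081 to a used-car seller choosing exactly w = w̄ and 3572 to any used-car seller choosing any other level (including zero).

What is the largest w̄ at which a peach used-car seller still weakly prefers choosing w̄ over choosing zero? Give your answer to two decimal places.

10.51

Choosing w̄ yields the peach type 7081 − 334·w̄; choosing zero yields 3572.
The peach type is indifferent at 7081 − 334·w̄ = 3572, i.e. w̄ = (7081 − 3572) / 334 ≈ 10.51.
For any w̄ above 10.51 the peach type would rather pool at zero, so separation collapses.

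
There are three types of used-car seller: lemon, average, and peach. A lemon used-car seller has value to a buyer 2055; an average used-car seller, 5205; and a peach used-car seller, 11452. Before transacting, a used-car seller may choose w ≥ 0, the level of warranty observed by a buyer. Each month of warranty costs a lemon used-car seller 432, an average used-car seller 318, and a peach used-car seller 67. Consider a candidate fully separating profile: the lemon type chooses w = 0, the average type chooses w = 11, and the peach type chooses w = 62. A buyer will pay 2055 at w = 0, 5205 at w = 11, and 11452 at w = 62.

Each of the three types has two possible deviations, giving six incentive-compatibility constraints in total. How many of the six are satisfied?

5

Lemon (own payoff 2055): to w=11 gives 5205 − 432×11 = 453 → no gain ✓; to w=62 gives 11452 − 432×62 = -15332 → no gain ✓.
Average (own payoff 5205 − 318×11 = 1707): to w=0 gives 2055 → profitable ✗; to w=62 gives 11452 − 318×62 = -8264 → no gain ✓.
Peach (own payoff 11452 − 67×62 = 7298): to w=0 gives 2055 → no gain ✓; to w=11 gives 5205 − 67×11 = 4468 → no gain ✓.
5 of the 6 constraints hold; not an equilibrium.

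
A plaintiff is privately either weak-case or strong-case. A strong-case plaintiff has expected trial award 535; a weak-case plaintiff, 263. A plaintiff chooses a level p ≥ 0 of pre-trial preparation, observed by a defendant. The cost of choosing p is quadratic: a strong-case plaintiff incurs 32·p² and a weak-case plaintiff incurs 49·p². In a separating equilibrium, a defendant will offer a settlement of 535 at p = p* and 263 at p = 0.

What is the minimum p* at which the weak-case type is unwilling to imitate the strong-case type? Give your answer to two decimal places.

2.36

The weak-case type at p = 0 receives 263; imitating at p* yields 535 − 49·p*².
Indifference: 263 = 535 − 49·p*², so p*² = (535 − 263) / 49 ≈ 5.5510.
p* = √5.5510 ≈ 2.36.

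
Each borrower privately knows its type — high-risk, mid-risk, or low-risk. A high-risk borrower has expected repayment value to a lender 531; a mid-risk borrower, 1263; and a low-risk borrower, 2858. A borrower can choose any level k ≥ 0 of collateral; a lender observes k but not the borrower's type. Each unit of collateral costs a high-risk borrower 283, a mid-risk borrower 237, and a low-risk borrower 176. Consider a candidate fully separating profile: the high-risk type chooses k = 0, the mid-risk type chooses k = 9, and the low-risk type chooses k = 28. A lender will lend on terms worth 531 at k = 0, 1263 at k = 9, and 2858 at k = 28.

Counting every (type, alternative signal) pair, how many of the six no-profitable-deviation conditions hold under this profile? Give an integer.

High-risk (own payoff 531): to k=9 gives 1263 − 283×9 = -1284 → no gain ✓; to k=28 gives 2858 − 283×28 = -5066 → no gain ✓.
Low-risk (own payoff 2858 − 176×28 = -2070): to k=0 gives 531 → profitable ✗; to k=9 gives 1263 − 176×9 = -321 → profitable ✗.
Mid-risk (own payoff 1263 − 237×9 = -870): to k=0 gives 531 → profitable ✗; to k=28 gives 2858 − 237×28 = -3778 → no gain ✓.
3 of the 6 constraints hold; not an equilibrium.

3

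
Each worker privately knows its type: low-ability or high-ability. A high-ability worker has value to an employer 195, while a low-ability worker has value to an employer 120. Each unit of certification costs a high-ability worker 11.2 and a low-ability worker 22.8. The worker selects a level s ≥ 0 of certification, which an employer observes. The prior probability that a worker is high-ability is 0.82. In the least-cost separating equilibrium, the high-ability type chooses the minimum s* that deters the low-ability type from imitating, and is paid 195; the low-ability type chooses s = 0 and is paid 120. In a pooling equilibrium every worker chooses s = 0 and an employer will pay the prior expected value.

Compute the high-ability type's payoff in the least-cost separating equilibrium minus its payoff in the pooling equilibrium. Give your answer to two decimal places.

Least-cost separating signal: s* solves 120 = 195 − 22.8·s*, so s* = (195 − 120)/22.8 ≈ 3.2895.
High-ability type's separating payoff: 195 − 11.2 × s* = 195 − 11.2 × (195 − 120)/22.8 = 195 − 840/22.8 ≈ 158.1579.
Pooling payoff: 0.82 × 195 + 0.18 × 120 = 181.5.
Difference: 158.1579 − 181.5 = -23.3421, i.e. -23.34 to two decimal places.
The high-ability type would prefer the pooling outcome.

-23.34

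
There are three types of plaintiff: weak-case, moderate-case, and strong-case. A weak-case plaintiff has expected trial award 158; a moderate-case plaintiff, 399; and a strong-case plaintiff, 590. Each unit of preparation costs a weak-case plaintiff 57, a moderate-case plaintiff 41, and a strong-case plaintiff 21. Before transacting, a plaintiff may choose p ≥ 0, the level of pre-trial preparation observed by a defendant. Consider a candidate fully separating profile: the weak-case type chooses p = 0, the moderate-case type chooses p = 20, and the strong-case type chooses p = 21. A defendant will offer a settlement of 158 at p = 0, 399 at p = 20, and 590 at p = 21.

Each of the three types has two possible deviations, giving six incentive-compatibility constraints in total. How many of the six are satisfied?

Weak-case (own payoff 158): to p=20 gives 399 − 57×20 = -741 → no gain ✓; to p=21 gives 590 − 57×21 = -607 → no gain ✓.
Strong-case (own payoff 590 − 21×21 = 149): to p=0 gives 158 → profitable ✗; to p=20 gives 399 − 21×20 = -21 → no gain ✓.
Moderate-case (own payoff 399 − 41×20 = -421): to p=0 gives 158 → profitable ✗; to p=21 gives 590 − 41×21 = -271 → profitable ✗.
3 of the 6 constraints hold; not an equilibrium.

3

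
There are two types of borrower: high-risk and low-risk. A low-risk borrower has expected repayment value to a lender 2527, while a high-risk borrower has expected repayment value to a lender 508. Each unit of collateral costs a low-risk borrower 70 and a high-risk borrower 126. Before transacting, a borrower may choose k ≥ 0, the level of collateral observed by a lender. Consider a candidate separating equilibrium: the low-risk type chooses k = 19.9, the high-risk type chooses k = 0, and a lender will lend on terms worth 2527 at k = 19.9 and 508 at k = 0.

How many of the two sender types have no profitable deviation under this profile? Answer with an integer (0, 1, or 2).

Low-risk type: signal → 2527 − 70 × 19.9 = 1134; deviate to 0 → 508. IC holds (1134 ≥ 508).
High-risk type: stay at 0 → 508; mimic → 2527 − 126 × 19.9 = 19.6. IC holds (508 ≥ 19.6).
2 of 2 constraints hold, so this is a separating equilibrium.

2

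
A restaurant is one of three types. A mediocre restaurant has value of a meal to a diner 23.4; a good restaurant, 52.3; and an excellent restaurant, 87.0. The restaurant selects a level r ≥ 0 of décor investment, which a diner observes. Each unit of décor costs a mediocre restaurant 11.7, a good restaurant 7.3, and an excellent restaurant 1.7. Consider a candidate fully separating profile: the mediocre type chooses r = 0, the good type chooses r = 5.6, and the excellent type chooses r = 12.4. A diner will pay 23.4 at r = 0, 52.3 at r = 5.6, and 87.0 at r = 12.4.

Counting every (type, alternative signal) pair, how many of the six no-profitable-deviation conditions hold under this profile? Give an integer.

Good (own payoff 52.3 − 7.3×5.6 = 11.42): to r=0 gives 23.4 → profitable ✗; to r=12.4 gives 87.0 − 7.3×12.4 = -3.52 → no gain ✓.
Mediocre (own payoff 23.4): to r=5.6 gives 52.3 − 11.7×5.6 = -13.22 → no gain ✓; to r=12.4 gives 87.0 − 11.7×12.4 = -58.08 → no gain ✓.
Excellent (own payoff 87.0 − 1.7×12.4 = 65.92): to r=0 gives 23.4 → no gain ✓; to r=5.6 gives 52.3 − 1.7×5.6 = 42.78 → no gain ✓.
5 of the 6 constraints hold; not an equilibrium.

5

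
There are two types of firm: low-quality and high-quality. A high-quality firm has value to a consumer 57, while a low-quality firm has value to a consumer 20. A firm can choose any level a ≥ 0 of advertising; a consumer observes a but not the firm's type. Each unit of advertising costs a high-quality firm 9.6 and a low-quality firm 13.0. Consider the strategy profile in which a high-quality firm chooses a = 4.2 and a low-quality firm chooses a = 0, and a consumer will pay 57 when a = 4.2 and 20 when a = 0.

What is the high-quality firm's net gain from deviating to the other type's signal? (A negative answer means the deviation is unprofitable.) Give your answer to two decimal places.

Playing a = 4.2 the high-quality firm receives 57 − 9.6 × 4.2 = 16.68.
Deviating to a = 0 yields 20 instead.
Gain from deviating: 20 − 16.68 = 3.32.
The gain is positive, so the high-quality type's incentive-compatibility constraint is violated — this profile is not a separating equilibrium.

3.32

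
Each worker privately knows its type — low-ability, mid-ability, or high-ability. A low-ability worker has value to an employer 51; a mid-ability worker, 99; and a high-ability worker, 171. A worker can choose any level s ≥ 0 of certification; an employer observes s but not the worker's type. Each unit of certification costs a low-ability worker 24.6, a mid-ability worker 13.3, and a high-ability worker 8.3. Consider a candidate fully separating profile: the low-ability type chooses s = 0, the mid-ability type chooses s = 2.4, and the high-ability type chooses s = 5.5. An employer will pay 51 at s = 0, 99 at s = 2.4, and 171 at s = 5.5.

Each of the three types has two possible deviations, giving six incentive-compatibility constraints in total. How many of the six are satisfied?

High-ability (own payoff 171 − 8.3×5.5 = 125.35): to s=0 gives 51 → no gain ✓; to s=2.4 gives 99 − 8.3×2.4 = 79.08 → no gain ✓.
Mid-ability (own payoff 99 − 13.3×2.4 = 67.08): to s=0 gives 51 → no gain ✓; to s=5.5 gives 171 − 13.3×5.5 = 97.85 → profitable ✗.
Low-ability (own payoff 51): to s=2.4 gives 99 − 24.6×2.4 = 39.96 → no gain ✓; to s=5.5 gives 171 − 24.6×5.5 = 35.7 → no gain ✓.
5 of the 6 constraints hold; not an equilibrium.

5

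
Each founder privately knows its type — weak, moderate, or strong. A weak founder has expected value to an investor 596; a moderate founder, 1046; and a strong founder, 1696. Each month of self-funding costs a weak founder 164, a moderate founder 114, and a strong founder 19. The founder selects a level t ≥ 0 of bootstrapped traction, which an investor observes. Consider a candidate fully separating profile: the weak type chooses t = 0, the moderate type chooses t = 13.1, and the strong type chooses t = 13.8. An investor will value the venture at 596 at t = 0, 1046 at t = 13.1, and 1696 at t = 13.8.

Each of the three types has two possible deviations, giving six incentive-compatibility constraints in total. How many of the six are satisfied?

Strong (own payoff 1696 − 19×13.8 = 1433.8): to t=0 gives 596 → no gain ✓; to t=13.1 gives 1046 − 19×13.1 = 797.1 → no gain ✓.
Moderate (own payoff 1046 − 114×13.1 = -447.4): to t=0 gives 596 → profitable ✗; to t=13.8 gives 1696 − 114×13.8 = 122.8 → profitable ✗.
Weak (own payoff 596): to t=13.1 gives 1046 − 164×13.1 = -1102.4 → no gain ✓; to t=13.8 gives 1696 − 164×13.8 = -567.2 → no gain ✓.
4 of the 6 constraints hold; not an equilibrium.

4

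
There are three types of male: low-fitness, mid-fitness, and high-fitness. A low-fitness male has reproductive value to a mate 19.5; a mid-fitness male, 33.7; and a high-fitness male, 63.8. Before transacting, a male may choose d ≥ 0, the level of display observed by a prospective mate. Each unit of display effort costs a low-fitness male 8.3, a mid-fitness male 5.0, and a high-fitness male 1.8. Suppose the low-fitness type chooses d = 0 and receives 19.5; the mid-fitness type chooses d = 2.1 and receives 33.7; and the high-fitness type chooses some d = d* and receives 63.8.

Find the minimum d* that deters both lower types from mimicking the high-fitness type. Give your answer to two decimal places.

Mid-fitness type (on-path payoff 33.7 − 5.0×2.1 = 23.2) won't mimic when 23.2 ≥ 63.8 − 5.0·d*, i.e. d* ≥ 8.12.
Low-fitness type (on-path payoff 19.5) won't mimic when 19.5 ≥ 63.8 − 8.3·d*, i.e. d* ≥ 5.34.
Both must hold, so d* = max(5.34, 8.12) = 8.12. The mid-fitness type's constraint binds.

8.12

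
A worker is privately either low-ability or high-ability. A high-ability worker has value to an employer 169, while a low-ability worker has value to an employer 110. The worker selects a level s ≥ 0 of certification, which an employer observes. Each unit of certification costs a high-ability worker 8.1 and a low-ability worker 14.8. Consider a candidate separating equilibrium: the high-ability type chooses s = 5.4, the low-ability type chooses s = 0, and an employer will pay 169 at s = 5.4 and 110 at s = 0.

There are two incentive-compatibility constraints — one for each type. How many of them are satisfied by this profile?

High-ability type: signal → 169 − 8.1 × 5.4 = 125.26; deviate to 0 → 110. IC holds (125.26 ≥ 110).
Low-ability type: stay at 0 → 110; mimic → 169 − 14.8 × 5.4 = 89.08. IC holds (110 ≥ 89.08).
2 of 2 constraints hold, so this is a separating equilibrium.

2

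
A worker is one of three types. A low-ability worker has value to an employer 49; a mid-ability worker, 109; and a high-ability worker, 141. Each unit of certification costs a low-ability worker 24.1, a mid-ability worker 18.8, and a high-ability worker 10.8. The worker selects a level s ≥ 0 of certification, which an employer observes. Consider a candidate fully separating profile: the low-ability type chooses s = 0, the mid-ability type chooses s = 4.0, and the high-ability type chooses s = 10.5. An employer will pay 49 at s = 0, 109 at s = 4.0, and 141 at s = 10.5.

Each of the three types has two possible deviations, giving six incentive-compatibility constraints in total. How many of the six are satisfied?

Low-ability (own payoff 49): to s=4.0 gives 109 − 24.1×4.0 = 12.6 → no gain ✓; to s=10.5 gives 141 − 24.1×10.5 = -112.05 → no gain ✓.
Mid-ability (own payoff 109 − 18.8×4.0 = 33.8): to s=0 gives 49 → profitable ✗; to s=10.5 gives 141 − 18.8×10.5 = -56.4 → no gain ✓.
High-ability (own payoff 141 − 10.8×10.5 = 27.6): to s=0 gives 49 → profitable ✗; to s=4.0 gives 109 − 10.8×4.0 = 65.8 → profitable ✗.
3 of the 6 constraints hold; not an equilibrium.

3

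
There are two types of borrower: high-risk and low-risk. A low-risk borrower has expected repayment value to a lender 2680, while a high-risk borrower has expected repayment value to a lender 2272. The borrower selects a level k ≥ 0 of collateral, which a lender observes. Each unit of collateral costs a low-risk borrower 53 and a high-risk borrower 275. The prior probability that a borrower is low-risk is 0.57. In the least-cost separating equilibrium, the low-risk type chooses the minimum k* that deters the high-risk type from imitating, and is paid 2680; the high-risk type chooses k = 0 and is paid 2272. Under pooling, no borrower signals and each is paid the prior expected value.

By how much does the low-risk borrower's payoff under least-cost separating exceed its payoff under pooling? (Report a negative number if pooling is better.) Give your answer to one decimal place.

Least-cost separating signal: k* solves 2272 = 2680 − 275·k*, so k* = (2680 − 2272)/275 ≈ 1.4836.
Low-risk type's separating payoff: 2680 − 53 × k* = 2680 − 53 × (2680 − 2272)/275 = 2680 − 21624/275 ≈ 2601.367.
Pooling payoff: 0.57 × 2680 + 0.43 × 2272 = 2504.56.
Difference: 2601.367 − 2504.56 = 96.807, i.e. 96.8 to one decimal place.
The low-risk type prefers to separate.

96.8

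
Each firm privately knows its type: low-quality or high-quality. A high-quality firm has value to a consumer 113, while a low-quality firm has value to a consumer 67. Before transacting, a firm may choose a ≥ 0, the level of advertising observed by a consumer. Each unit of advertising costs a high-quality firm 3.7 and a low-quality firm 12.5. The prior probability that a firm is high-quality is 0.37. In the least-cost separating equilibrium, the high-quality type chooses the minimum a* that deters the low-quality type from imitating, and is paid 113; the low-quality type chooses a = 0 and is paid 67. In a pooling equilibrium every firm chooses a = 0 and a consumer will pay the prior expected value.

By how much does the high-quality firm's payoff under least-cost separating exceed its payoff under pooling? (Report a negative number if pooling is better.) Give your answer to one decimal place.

Least-cost separating signal: a* solves 67 = 113 − 12.5·a*, so a* = (113 − 67)/12.5 = 3.68.
High-quality type's separating payoff: 113 − 3.7 × a* = 113 − 3.7 × (113 − 67)/12.5 = 113 − 170.2/12.5 = 99.384.
Pooling payoff: 0.37 × 113 + 0.63 × 67 = 84.02.
Difference: 99.384 − 84.02 = 15.364, i.e. 15.4 to one decimal place.
The high-quality type prefers to separate.

15.4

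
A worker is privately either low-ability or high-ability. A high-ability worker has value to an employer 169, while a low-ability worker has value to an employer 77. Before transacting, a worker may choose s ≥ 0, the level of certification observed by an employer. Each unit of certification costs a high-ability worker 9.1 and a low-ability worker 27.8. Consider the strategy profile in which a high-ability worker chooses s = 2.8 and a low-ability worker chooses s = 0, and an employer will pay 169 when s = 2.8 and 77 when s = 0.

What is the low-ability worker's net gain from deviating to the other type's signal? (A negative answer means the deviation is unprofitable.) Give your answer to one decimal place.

14.2

Playing s = 0 the low-ability worker receives 77.
Deviating to s = 2.8 brings payment 169 at cost 27.8 × 2.8 = 77.84, netting 91.16.
Gain from deviating: 91.16 − 77 = 14.16, i.e. 14.2 to one decimal place.
The gain is positive, so the low-ability type's incentive-compatibility constraint is violated — this profile is not a separating equilibrium.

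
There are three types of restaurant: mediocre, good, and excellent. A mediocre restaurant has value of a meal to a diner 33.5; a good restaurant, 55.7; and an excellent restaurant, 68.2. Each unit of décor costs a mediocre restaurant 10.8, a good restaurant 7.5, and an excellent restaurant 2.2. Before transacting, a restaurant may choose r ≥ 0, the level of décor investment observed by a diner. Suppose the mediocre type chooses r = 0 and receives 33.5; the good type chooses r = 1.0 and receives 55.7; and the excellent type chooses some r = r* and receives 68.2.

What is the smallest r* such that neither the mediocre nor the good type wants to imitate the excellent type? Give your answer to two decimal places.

3.21

Good type (on-path payoff 55.7 − 7.5×1.0 = 48.2) won't mimic when 48.2 ≥ 68.2 − 7.5·r*, i.e. r* ≥ 2.67.
Mediocre type (on-path payoff 33.5) won't mimic when 33.5 ≥ 68.2 − 10.8·r*, i.e. r* ≥ 3.21.
Both must hold, so r* = max(3.21, 2.67) = 3.21. The mediocre type's constraint binds.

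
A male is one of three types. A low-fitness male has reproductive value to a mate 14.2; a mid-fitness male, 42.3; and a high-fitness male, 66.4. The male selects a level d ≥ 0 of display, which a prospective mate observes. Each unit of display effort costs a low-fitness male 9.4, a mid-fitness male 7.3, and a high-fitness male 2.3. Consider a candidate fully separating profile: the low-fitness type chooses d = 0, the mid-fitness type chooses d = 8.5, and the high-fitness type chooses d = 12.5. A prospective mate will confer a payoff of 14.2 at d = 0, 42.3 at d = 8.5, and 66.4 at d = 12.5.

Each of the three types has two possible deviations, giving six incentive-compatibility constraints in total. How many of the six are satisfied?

High-fitness (own payoff 66.4 − 2.3×12.5 = 37.65): to d=0 gives 14.2 → no gain ✓; to d=8.5 gives 42.3 − 2.3×8.5 = 22.75 → no gain ✓.
Mid-fitness (own payoff 42.3 − 7.3×8.5 = -19.75): to d=0 gives 14.2 → profitable ✗; to d=12.5 gives 66.4 − 7.3×12.5 = -24.85 → no gain ✓.
Low-fitness (own payoff 14.2): to d=8.5 gives 42.3 − 9.4×8.5 = -37.6 → no gain ✓; to d=12.5 gives 66.4 − 9.4×12.5 = -51.1 → no gain ✓.
5 of the 6 constraints hold; not an equilibrium.

5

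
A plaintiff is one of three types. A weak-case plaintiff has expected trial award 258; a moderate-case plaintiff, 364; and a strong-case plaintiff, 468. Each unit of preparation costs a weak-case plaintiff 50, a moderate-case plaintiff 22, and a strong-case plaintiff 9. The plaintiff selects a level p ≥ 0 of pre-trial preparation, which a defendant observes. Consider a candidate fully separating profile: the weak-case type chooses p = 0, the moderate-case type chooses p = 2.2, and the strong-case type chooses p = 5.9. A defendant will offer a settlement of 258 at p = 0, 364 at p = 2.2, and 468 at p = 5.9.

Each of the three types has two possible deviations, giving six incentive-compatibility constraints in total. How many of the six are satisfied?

Weak-case (own payoff 258): to p=2.2 gives 364 − 50×2.2 = 254 → no gain ✓; to p=5.9 gives 468 − 50×5.9 = 173 → no gain ✓.
Moderate-case (own payoff 364 − 22×2.2 = 315.6): to p=0 gives 258 → no gain ✓; to p=5.9 gives 468 − 22×5.9 = 338.2 → profitable ✗.
Strong-case (own payoff 468 − 9×5.9 = 414.9): to p=0 gives 258 → no gain ✓; to p=2.2 gives 364 − 9×2.2 = 344.2 → no gain ✓.
5 of the 6 constraints hold; not an equilibrium.

5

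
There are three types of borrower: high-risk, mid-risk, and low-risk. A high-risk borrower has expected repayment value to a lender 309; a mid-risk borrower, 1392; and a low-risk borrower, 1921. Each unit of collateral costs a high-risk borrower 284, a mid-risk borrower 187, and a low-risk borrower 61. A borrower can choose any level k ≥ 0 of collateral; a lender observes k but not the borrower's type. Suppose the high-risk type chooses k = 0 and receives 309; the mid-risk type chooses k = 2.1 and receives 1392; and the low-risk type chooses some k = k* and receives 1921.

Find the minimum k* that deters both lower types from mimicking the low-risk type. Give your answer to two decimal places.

5.68

Mid-risk type (on-path payoff 1392 − 187×2.1 = 999.3) won't mimic when 999.3 ≥ 1921 − 187·k*, i.e. k* ≥ 4.93.
High-risk type (on-path payoff 309) won't mimic when 309 ≥ 1921 − 284·k*, i.e. k* ≥ 5.68.
Both must hold, so k* = max(5.68, 4.93) = 5.68. The high-risk type's constraint binds.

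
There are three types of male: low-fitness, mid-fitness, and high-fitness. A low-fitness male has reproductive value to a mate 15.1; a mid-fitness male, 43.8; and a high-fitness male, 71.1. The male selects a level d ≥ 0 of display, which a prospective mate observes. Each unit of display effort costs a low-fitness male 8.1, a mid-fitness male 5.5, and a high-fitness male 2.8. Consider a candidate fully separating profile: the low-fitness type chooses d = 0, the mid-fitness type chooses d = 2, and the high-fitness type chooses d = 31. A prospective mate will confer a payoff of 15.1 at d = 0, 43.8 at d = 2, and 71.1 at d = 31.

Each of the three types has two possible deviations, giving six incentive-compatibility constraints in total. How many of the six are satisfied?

3

Low-fitness (own payoff 15.1): to d=2 gives 43.8 − 8.1×2 = 27.6 → profitable ✗; to d=31 gives 71.1 − 8.1×31 = -180 → no gain ✓.
Mid-fitness (own payoff 43.8 − 5.5×2 = 32.8): to d=0 gives 15.1 → no gain ✓; to d=31 gives 71.1 − 5.5×31 = -99.4 → no gain ✓.
High-fitness (own payoff 71.1 − 2.8×31 = -15.7): to d=0 gives 15.1 → profitable ✗; to d=2 gives 43.8 − 2.8×2 = 38.2 → profitable ✗.
3 of the 6 constraints hold; not an equilibrium.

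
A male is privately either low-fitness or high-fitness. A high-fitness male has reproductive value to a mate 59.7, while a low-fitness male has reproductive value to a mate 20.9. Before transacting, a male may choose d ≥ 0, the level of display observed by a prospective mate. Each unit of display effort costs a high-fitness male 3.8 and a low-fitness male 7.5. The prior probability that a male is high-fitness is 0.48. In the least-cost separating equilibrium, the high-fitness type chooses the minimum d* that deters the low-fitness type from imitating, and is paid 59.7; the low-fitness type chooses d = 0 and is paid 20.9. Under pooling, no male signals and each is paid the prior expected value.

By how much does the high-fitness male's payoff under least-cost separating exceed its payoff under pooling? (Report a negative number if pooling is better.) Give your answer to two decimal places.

Least-cost separating signal: d* solves 20.9 = 59.7 − 7.5·d*, so d* = (59.7 − 20.9)/7.5 ≈ 5.1733.
High-fitness type's separating payoff: 59.7 − 3.8 × d* = 59.7 − 3.8 × (59.7 − 20.9)/7.5 = 59.7 − 147.44/7.5 ≈ 40.0413.
Pooling payoff: 0.48 × 59.7 + 0.52 × 20.9 = 39.524.
Difference: 40.0413 − 39.524 = 0.5173, i.e. 0.52 to two decimal places.
The high-fitness type prefers to separate.

0.52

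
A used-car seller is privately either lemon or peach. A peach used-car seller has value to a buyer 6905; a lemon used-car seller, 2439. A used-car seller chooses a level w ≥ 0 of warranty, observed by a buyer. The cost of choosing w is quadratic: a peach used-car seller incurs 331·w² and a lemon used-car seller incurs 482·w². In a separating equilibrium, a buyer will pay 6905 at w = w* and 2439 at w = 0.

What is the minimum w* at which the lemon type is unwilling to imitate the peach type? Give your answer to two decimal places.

3.04

The lemon type at w = 0 receives 2439; imitating at w* yields 6905 − 482·w*².
Indifference: 2439 = 6905 − 482·w*², so w*² = (6905 − 2439) / 482 ≈ 9.2656.
w* = √9.2656 ≈ 3.04.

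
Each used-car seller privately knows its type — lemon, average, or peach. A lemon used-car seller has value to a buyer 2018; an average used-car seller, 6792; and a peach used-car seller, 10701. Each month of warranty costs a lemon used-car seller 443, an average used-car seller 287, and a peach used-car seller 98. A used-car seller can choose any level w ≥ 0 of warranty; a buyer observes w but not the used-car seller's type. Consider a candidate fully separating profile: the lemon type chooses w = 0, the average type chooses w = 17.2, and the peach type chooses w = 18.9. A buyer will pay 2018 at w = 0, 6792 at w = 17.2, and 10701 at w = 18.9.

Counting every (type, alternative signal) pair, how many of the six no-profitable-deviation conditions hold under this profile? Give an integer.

Peach (own payoff 10701 − 98×18.9 = 8848.8): to w=0 gives 2018 → no gain ✓; to w=17.2 gives 6792 − 98×17.2 = 5106.4 → no gain ✓.
Lemon (own payoff 2018): to w=17.2 gives 6792 − 443×17.2 = -827.6 → no gain ✓; to w=18.9 gives 10701 − 443×18.9 = 2328.3 → profitable ✗.
Average (own payoff 6792 − 287×17.2 = 1855.6): to w=0 gives 2018 → profitable ✗; to w=18.9 gives 10701 − 287×18.9 = 5276.7 → profitable ✗.
3 of the 6 constraints hold; not an equilibrium.

3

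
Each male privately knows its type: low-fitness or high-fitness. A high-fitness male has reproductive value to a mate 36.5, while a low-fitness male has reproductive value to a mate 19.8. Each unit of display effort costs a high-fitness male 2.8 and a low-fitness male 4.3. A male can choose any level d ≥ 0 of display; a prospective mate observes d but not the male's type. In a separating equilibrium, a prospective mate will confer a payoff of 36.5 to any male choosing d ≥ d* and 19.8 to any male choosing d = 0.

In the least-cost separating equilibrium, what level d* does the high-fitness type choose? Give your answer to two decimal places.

A low-fitness male choosing d = 0 receives 19.8.
Imitating at d* instead would pay 36.5 at cost 4.3·d*, netting 36.5 − 4.3·d*.
Indifference: 19.8 = 36.5 − 4.3·d*, so d* = (36.5 − 19.8) / 4.3 ≈ 3.88.
At d* the low-fitness type's incentive constraint just binds; the high-fitness type strictly prefers d* since its per-unit cost is lower.

3.88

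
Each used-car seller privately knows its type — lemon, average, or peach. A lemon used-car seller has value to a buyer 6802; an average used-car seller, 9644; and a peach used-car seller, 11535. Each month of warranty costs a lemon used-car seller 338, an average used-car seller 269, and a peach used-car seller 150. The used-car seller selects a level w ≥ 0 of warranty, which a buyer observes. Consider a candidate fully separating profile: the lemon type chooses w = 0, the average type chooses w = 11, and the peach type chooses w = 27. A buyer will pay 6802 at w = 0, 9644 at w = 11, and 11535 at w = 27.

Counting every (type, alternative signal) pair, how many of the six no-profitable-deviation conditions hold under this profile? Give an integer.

4

Average (own payoff 9644 − 269×11 = 6685): to w=0 gives 6802 → profitable ✗; to w=27 gives 11535 − 269×27 = 4272 → no gain ✓.
Peach (own payoff 11535 − 150×27 = 7485): to w=0 gives 6802 → no gain ✓; to w=11 gives 9644 − 150×11 = 7994 → profitable ✗.
Lemon (own payoff 6802): to w=11 gives 9644 − 338×11 = 5926 → no gain ✓; to w=27 gives 11535 − 338×27 = 2409 → no gain ✓.
4 of the 6 constraints hold; not an equilibrium.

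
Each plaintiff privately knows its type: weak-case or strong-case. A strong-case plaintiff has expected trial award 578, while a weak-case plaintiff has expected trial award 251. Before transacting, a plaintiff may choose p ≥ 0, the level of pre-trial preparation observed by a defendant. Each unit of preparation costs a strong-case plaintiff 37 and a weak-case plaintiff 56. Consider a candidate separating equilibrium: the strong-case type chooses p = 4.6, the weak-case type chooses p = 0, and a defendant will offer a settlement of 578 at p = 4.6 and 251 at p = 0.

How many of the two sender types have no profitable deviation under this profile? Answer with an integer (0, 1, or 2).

1

Strong-case type: signal → 578 − 37 × 4.6 = 407.8; deviate to 0 → 251. IC holds (407.8 ≥ 251).
Weak-case type: stay at 0 → 251; mimic → 578 − 56 × 4.6 = 320.4. IC fails (251 < 320.4).
1 of 2 constraints hold, so this profile is not an equilibrium.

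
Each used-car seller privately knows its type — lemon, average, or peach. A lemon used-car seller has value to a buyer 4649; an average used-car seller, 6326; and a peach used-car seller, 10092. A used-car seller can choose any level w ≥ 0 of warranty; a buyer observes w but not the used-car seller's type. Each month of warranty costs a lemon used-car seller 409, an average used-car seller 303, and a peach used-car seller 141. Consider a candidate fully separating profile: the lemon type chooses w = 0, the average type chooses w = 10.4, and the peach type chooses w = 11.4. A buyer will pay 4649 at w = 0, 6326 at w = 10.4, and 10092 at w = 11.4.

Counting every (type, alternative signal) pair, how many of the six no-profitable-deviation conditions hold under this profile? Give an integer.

3

Lemon (own payoff 4649): to w=10.4 gives 6326 − 409×10.4 = 2072.4 → no gain ✓; to w=11.4 gives 10092 − 409×11.4 = 5429.4 → profitable ✗.
Peach (own payoff 10092 − 141×11.4 = 8484.6): to w=0 gives 4649 → no gain ✓; to w=10.4 gives 6326 − 141×10.4 = 4859.6 → no gain ✓.
Average (own payoff 6326 − 303×10.4 = 3174.8): to w=0 gives 4649 → profitable ✗; to w=11.4 gives 10092 − 303×11.4 = 6637.8 → profitable ✗.
3 of the 6 constraints hold; not an equilibrium.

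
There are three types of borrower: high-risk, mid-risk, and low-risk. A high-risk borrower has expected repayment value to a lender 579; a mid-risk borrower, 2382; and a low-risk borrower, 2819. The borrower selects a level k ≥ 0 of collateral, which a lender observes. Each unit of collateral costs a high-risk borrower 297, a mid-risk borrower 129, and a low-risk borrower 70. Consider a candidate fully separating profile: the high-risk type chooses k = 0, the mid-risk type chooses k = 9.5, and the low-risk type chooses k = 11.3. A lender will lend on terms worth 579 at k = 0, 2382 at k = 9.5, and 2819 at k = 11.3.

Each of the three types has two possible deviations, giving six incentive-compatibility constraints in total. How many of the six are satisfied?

5

High-risk (own payoff 579): to k=9.5 gives 2382 − 297×9.5 = -439.5 → no gain ✓; to k=11.3 gives 2819 − 297×11.3 = -537.1 → no gain ✓.
Mid-risk (own payoff 2382 − 129×9.5 = 1156.5): to k=0 gives 579 → no gain ✓; to k=11.3 gives 2819 − 129×11.3 = 1361.3 → profitable ✗.
Low-risk (own payoff 2819 − 70×11.3 = 2028): to k=0 gives 579 → no gain ✓; to k=9.5 gives 2382 − 70×9.5 = 1717 → no gain ✓.
5 of the 6 constraints hold; not an equilibrium.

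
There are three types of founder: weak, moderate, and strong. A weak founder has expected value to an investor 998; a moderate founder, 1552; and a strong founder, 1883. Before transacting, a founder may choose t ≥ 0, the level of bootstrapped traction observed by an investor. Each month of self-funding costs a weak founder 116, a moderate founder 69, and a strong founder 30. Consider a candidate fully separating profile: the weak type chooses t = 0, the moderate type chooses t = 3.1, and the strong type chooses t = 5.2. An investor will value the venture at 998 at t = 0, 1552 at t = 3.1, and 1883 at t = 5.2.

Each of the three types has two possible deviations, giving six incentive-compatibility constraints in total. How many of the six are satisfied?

3

Weak (own payoff 998): to t=3.1 gives 1552 − 116×3.1 = 1192.4 → profitable ✗; to t=5.2 gives 1883 − 116×5.2 = 1279.8 → profitable ✗.
Strong (own payoff 1883 − 30×5.2 = 1727): to t=0 gives 998 → no gain ✓; to t=3.1 gives 1552 − 30×3.1 = 1459 → no gain ✓.
Moderate (own payoff 1552 − 69×3.1 = 1338.1): to t=0 gives 998 → no gain ✓; to t=5.2 gives 1883 − 69×5.2 = 1524.2 → profitable ✗.
3 of the 6 constraints hold; not an equilibrium.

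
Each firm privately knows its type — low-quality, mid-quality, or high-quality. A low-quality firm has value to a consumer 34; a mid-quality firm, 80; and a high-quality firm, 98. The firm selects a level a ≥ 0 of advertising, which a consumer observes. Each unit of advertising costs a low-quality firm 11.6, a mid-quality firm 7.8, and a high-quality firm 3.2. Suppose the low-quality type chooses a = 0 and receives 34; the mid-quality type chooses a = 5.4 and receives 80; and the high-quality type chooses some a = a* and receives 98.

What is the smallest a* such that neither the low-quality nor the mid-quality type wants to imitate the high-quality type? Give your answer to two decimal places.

7.71

Mid-quality type (on-path payoff 80 − 7.8×5.4 = 37.88) won't mimic when 37.88 ≥ 98 − 7.8·a*, i.e. a* ≥ 7.71.
Low-quality type (on-path payoff 34) won't mimic when 34 ≥ 98 − 11.6·a*, i.e. a* ≥ 5.52.
Both must hold, so a* = max(5.52, 7.71) = 7.71. The mid-quality type's constraint binds.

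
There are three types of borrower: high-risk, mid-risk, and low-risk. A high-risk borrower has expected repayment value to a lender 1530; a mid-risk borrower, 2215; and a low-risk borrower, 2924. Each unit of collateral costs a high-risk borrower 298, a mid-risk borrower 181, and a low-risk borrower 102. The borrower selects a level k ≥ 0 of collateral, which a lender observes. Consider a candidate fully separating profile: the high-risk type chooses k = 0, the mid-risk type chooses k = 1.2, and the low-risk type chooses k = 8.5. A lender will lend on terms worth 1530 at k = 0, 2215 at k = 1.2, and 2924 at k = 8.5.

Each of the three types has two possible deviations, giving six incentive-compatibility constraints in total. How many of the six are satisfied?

4

High-risk (own payoff 1530): to k=1.2 gives 2215 − 298×1.2 = 1857.4 → profitable ✗; to k=8.5 gives 2924 − 298×8.5 = 391 → no gain ✓.
Mid-risk (own payoff 2215 − 181×1.2 = 1997.8): to k=0 gives 1530 → no gain ✓; to k=8.5 gives 2924 − 181×8.5 = 1385.5 → no gain ✓.
Low-risk (own payoff 2924 − 102×8.5 = 2057): to k=0 gives 1530 → no gain ✓; to k=1.2 gives 2215 − 102×1.2 = 2092.6 → profitable ✗.
4 of the 6 constraints hold; not an equilibrium.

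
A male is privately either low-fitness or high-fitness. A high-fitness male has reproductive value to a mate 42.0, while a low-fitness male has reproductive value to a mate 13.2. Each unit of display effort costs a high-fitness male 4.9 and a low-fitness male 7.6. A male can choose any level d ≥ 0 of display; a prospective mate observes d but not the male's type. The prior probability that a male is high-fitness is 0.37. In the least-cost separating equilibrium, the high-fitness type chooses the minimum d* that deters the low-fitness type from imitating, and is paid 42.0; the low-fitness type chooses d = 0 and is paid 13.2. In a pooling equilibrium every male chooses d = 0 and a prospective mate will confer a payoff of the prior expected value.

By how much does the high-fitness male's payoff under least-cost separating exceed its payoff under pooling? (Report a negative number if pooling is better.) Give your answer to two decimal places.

Least-cost separating signal: d* solves 13.2 = 42.0 − 7.6·d*, so d* = (42.0 − 13.2)/7.6 ≈ 3.7895.
High-fitness type's separating payoff: 42.0 − 4.9 × d* = 42.0 − 4.9 × (42.0 − 13.2)/7.6 = 42.0 − 141.12/7.6 ≈ 23.4316.
Pooling payoff: 0.37 × 42.0 + 0.63 × 13.2 = 23.856.
Difference: 23.4316 − 23.856 = -0.4244, i.e. -0.42 to two decimal places.
The high-fitness type would prefer the pooling outcome.

-0.42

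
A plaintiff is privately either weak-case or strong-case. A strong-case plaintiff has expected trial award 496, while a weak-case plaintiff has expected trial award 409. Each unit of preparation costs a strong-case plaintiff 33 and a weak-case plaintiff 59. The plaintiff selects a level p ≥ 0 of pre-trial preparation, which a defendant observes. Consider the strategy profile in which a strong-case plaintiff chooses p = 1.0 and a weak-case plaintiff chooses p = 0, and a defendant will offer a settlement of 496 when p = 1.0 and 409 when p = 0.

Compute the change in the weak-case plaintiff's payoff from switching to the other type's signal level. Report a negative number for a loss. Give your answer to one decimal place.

28.0

Playing p = 0 the weak-case plaintiff receives 409.
Deviating to p = 1.0 brings payment 496 at cost 59 × 1.0 = 59, netting 437.
Gain from deviating: 437 − 409 = 28.0.
The gain is positive, so the weak-case type's incentive-compatibility constraint is violated — this profile is not a separating equilibrium.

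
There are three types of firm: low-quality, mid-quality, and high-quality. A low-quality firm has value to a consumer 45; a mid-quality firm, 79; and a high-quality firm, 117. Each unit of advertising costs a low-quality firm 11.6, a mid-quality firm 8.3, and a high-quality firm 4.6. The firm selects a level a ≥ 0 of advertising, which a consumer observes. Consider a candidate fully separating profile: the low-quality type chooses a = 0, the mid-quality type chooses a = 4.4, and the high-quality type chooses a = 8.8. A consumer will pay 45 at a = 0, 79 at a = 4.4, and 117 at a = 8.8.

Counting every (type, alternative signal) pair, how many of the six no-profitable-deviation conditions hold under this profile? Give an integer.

Mid-quality (own payoff 79 − 8.3×4.4 = 42.48): to a=0 gives 45 → profitable ✗; to a=8.8 gives 117 − 8.3×8.8 = 43.96 → profitable ✗.
High-quality (own payoff 117 − 4.6×8.8 = 76.52): to a=0 gives 45 → no gain ✓; to a=4.4 gives 79 − 4.6×4.4 = 58.76 → no gain ✓.
Low-quality (own payoff 45): to a=4.4 gives 79 − 11.6×4.4 = 27.96 → no gain ✓; to a=8.8 gives 117 − 11.6×8.8 = 14.92 → no gain ✓.
4 of the 6 constraints hold; not an equilibrium.

4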